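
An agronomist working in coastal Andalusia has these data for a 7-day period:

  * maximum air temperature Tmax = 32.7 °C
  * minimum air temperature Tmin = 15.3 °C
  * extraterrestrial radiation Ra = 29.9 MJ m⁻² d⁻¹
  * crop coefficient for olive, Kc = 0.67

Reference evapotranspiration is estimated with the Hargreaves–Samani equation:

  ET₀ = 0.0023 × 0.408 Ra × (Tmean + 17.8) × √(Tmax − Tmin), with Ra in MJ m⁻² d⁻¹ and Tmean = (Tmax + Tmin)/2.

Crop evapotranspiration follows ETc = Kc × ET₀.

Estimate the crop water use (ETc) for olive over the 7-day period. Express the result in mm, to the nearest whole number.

Tmean = (32.7 + 15.3)/2 = 24.00 °C
0.408 Ra = 0.408 × 29.9 = 12.1992 mm/d equivalent
ET₀ = 0.0023 × 12.1992 × (24.00 + 17.8) × √17.4 = 0.0023 × 12.1992 × 41.80 × 4.1713 = 4.8922 mm/d
ETc = Kc × ET₀ = 0.67 × 4.8922 = 3.2778 mm/d
Over 7 days: 3.2778 × 7 = 22.945 mm

23 mm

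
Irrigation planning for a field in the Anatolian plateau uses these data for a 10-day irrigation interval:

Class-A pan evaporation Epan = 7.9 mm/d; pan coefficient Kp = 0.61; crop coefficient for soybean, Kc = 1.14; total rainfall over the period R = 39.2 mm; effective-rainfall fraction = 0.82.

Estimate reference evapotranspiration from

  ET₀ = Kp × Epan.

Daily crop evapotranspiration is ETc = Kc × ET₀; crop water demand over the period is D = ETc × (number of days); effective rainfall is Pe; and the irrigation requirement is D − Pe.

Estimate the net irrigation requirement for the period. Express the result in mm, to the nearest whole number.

23 mm

ET₀ = 0.61 × 7.9 = 4.8190 mm/d
ETc = Kc × ET₀ = 1.14 × 4.8190 = 5.4937 mm/d
Crop demand D = ETc × 10 d = 5.4937 × 10 = 54.937 mm
Pe = 0.82 × 39.2 = 32.144 mm
D − Pe = 54.937 − 32.144 = 22.793 mm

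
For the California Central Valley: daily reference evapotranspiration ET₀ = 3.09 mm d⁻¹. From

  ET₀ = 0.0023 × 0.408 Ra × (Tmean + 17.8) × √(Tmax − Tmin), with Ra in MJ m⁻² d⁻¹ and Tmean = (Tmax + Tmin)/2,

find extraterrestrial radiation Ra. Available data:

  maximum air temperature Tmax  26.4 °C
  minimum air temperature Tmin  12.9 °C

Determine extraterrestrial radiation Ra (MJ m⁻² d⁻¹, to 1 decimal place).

23.9 MJ m⁻² d⁻¹

Tmean = (26.4+12.9)/2 = 19.65 °C; ΔT = 13.5
Ra = ET₀ / [0.0023 × 0.408 × (Tmean+17.8) × √ΔT]
   = 3.09 / (0.0023 × 0.408 × 37.45 × 3.6742) = 23.931 MJ m⁻² d⁻¹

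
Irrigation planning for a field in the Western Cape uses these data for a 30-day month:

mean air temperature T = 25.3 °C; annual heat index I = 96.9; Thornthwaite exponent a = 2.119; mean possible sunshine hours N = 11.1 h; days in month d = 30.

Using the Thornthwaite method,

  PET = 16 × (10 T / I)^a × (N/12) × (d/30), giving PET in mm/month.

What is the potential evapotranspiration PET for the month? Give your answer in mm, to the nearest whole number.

113 mm

10T/I = 10 × 25.3 / 96.9 = 2.6109
(10T/I)^a = 2.6109^2.119 = 7.6415
Uncorrected PET = 16 × 7.6415 = 122.264 mm
Correction = (N/12)(d/30) = (11.1/12)(30/30) = 0.9250
PET = 122.264 × 0.9250 = 113.094 mm/month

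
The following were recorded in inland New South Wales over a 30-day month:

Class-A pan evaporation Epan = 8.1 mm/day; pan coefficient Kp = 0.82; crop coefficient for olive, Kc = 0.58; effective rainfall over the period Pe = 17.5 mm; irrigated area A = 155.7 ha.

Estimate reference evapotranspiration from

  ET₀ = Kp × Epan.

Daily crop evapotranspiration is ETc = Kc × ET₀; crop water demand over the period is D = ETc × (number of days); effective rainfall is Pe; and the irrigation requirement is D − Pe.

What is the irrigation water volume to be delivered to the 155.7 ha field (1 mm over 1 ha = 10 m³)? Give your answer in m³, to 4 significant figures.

152700 m³

ET₀ = 0.82 × 8.1 = 6.6420 mm/d
ETc = Kc × ET₀ = 0.58 × 6.6420 = 3.8524 mm/d
Crop demand D = ETc × 30 d = 3.8524 × 30 = 115.572 mm
D − Pe = 115.572 − 17.5 = 98.072 mm
Volume = 98.072 mm × 155.7 ha × 10 = 152698.1 m³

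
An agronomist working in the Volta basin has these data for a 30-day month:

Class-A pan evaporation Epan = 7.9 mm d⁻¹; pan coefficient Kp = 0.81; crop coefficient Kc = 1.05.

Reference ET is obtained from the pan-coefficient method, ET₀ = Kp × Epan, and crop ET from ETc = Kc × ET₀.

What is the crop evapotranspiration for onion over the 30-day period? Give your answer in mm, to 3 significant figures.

202 mm

ET₀ = 0.81 × 7.9 = 6.3990 mm/d
ETc = Kc × ET₀ = 1.05 × 6.3990 = 6.7190 mm/d
Over 30 days: 6.7190 × 30 = 201.570 mm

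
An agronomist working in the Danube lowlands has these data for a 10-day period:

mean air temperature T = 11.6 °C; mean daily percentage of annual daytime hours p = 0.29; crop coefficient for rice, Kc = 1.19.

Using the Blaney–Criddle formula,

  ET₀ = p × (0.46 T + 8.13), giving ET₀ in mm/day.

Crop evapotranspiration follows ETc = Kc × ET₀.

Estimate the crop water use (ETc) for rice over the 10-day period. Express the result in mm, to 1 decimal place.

ET₀ = 0.29 × (0.46 × 11.6 + 8.13) = 0.29 × 13.466 = 3.9051 mm/d
ETc = Kc × ET₀ = 1.19 × 3.9051 = 4.6471 mm/d
Over 10 days: 4.6471 × 10 = 46.471 mm

46.5 mm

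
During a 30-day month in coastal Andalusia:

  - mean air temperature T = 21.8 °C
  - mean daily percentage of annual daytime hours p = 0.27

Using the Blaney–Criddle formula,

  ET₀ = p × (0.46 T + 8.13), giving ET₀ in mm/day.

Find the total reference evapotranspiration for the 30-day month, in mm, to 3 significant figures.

147 mm

ET₀ = 0.27 × (0.46 × 21.8 + 8.13) = 0.27 × 18.158 = 4.9027 mm/d
Monthly total = 4.9027 × 30 = 147.081 mm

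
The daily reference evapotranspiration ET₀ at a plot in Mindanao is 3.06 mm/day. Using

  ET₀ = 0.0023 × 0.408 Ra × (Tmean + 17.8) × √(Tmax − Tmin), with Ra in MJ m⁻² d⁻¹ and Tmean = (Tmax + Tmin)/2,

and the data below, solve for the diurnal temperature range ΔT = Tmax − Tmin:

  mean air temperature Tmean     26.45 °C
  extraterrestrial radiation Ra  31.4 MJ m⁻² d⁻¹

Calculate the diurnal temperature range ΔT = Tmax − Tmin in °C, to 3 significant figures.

√ΔT = ET₀ / [0.0023 × 0.408 × Ra × (Tmean+17.8)] = 3.06 / (0.0023 × 12.8112 × 44.25) = 2.3469
ΔT = 2.3469² = 5.508 °C

5.51 °C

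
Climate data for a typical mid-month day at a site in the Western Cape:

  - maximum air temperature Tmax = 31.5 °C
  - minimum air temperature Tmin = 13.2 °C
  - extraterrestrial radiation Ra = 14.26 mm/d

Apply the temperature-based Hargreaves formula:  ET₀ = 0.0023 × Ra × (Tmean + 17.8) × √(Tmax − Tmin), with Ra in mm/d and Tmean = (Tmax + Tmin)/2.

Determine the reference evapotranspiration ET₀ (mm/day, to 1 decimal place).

Tmean = (31.5 + 13.2)/2 = 22.35 °C
ET₀ = 0.0023 × 14.26 × (22.35 + 17.8) × √18.3 = 0.0023 × 14.26 × 40.15 × 4.2778 = 5.6332 mm/d

5.6 mm/day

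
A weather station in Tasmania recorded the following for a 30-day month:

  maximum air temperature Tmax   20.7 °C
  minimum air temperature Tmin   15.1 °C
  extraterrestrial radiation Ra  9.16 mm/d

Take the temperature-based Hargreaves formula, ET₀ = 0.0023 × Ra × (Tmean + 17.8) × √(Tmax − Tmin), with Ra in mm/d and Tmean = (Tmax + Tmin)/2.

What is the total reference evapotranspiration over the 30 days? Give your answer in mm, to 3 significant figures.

Tmean = (20.7 + 15.1)/2 = 17.90 °C
ET₀ = 0.0023 × 9.16 × (17.90 + 17.8) × √5.6 = 0.0023 × 9.16 × 35.70 × 2.3664 = 1.7798 mm/d
Over 30 days: 1.7798 × 30 = 53.394 mm

53.4 mm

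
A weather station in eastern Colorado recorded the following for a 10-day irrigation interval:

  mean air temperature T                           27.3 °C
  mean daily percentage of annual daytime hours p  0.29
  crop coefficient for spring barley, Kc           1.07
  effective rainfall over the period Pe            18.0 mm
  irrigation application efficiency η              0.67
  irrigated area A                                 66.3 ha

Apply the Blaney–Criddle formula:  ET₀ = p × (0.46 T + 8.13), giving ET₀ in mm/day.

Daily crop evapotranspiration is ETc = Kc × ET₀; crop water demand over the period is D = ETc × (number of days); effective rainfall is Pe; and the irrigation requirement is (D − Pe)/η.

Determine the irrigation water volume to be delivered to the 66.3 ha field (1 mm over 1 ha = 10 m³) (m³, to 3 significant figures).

ET₀ = 0.29 × (0.46 × 27.3 + 8.13) = 0.29 × 20.688 = 5.9995 mm/d
ETc = Kc × ET₀ = 1.07 × 5.9995 = 6.4195 mm/d
Crop demand D = ETc × 10 d = 6.4195 × 10 = 64.195 mm
D − Pe = 64.195 − 18.0 = 46.195 mm
Gross irrigation = 46.195 / 0.67 = 68.948 mm
Volume = 68.948 mm × 66.3 ha × 10 = 45712.5 m³

45700 m³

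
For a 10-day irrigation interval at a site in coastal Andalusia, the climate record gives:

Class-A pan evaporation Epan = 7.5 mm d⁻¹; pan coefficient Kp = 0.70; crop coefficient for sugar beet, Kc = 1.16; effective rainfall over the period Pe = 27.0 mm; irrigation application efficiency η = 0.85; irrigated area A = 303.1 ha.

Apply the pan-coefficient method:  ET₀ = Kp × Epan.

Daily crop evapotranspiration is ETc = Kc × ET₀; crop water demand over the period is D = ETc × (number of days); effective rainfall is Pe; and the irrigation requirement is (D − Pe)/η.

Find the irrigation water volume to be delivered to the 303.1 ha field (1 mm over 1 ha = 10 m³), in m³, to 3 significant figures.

ET₀ = 0.70 × 7.5 = 5.2500 mm/d
ETc = Kc × ET₀ = 1.16 × 5.2500 = 6.0900 mm/d
Crop demand D = ETc × 10 d = 6.0900 × 10 = 60.900 mm
D − Pe = 60.900 − 27.0 = 33.900 mm
Gross irrigation = 33.900 / 0.85 = 39.882 mm
Volume = 39.882 mm × 303.1 ha × 10 = 120882.3 m³

121000 m³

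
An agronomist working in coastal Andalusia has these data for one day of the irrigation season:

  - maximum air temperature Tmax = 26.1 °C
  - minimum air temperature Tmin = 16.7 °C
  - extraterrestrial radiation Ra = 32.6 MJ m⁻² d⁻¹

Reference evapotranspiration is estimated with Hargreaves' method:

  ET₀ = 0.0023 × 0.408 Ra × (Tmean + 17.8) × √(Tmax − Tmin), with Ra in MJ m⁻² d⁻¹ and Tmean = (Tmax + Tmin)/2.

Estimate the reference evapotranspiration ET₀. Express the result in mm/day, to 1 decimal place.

3.7 mm/day

Tmean = (26.1 + 16.7)/2 = 21.40 °C
0.408 Ra = 0.408 × 32.6 = 13.3008 mm/d equivalent
ET₀ = 0.0023 × 13.3008 × (21.40 + 17.8) × √9.4 = 0.0023 × 13.3008 × 39.20 × 3.0659 = 3.6766 mm/d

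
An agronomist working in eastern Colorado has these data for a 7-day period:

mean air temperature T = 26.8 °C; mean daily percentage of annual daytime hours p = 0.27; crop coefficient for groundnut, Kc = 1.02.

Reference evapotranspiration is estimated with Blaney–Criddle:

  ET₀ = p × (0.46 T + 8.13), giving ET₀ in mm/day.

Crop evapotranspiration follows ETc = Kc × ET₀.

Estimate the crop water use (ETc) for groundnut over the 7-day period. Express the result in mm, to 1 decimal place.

39.4 mm

ET₀ = 0.27 × (0.46 × 26.8 + 8.13) = 0.27 × 20.458 = 5.5237 mm/d
ETc = Kc × ET₀ = 1.02 × 5.5237 = 5.6342 mm/d
Over 7 days: 5.6342 × 7 = 39.439 mm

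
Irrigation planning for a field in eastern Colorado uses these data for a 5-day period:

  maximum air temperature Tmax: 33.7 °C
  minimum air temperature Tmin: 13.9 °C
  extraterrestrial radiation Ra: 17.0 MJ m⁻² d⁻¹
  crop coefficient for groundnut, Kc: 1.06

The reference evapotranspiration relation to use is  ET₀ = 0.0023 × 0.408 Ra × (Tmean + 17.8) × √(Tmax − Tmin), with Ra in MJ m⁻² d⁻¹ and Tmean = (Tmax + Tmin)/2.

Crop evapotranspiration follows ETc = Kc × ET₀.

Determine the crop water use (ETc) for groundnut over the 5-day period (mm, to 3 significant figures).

15.7 mm

Tmean = (33.7 + 13.9)/2 = 23.80 °C
0.408 Ra = 0.408 × 17.0 = 6.9360 mm/d equivalent
ET₀ = 0.0023 × 6.9360 × (23.80 + 17.8) × √19.8 = 0.0023 × 6.9360 × 41.60 × 4.4497 = 2.9530 mm/d
ETc = Kc × ET₀ = 1.06 × 2.9530 = 3.1302 mm/d
Over 5 days: 3.1302 × 5 = 15.651 mm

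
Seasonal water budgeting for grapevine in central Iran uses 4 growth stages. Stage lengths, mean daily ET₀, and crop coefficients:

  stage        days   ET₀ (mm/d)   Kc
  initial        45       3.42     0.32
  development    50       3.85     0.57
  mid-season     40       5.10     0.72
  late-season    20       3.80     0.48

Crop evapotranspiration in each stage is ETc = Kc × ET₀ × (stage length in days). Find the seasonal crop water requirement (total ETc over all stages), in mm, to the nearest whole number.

initial: 0.32 × 3.42 × 45 = 49.25 mm
development: 0.57 × 3.85 × 50 = 109.73 mm
mid-season: 0.72 × 5.10 × 40 = 146.88 mm
late-season: 0.48 × 3.80 × 20 = 36.48 mm
Seasonal total = 342.34 mm

342 mm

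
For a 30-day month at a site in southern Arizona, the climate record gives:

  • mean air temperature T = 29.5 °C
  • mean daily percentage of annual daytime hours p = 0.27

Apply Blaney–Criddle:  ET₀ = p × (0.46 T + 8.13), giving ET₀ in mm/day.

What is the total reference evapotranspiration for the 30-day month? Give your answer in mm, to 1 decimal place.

ET₀ = 0.27 × (0.46 × 29.5 + 8.13) = 0.27 × 21.700 = 5.8590 mm/d
Monthly total = 5.8590 × 30 = 175.770 mm

175.8 mm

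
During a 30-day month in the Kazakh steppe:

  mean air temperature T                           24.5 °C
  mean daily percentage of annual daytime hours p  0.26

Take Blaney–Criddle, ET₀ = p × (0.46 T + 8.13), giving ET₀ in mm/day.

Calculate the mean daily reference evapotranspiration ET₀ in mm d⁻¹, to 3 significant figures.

ET₀ = 0.26 × (0.46 × 24.5 + 8.13) = 0.26 × 19.400 = 5.0440 mm/d

5.04 mm d⁻¹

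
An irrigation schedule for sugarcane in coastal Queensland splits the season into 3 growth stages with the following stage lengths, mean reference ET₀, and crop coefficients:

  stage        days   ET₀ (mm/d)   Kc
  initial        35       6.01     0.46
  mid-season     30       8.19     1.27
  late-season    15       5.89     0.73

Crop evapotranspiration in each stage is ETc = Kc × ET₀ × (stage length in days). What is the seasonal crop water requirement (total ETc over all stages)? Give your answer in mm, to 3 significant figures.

initial: 0.46 × 6.01 × 35 = 96.76 mm
mid-season: 1.27 × 8.19 × 30 = 312.04 mm
late-season: 0.73 × 5.89 × 15 = 64.50 mm
Seasonal total = 473.30 mm

473 mm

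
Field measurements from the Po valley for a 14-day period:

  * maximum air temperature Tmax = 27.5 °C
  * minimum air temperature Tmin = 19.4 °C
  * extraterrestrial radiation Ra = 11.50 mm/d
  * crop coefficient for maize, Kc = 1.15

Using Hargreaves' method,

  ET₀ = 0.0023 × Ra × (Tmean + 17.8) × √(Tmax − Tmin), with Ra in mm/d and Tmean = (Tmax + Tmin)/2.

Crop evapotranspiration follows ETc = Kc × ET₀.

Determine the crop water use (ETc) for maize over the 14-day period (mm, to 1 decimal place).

50.0 mm

Tmean = (27.5 + 19.4)/2 = 23.45 °C
ET₀ = 0.0023 × 11.50 × (23.45 + 17.8) × √8.1 = 0.0023 × 11.50 × 41.25 × 2.8460 = 3.1052 mm/d
ETc = Kc × ET₀ = 1.15 × 3.1052 = 3.5710 mm/d
Over 14 days: 3.5710 × 14 = 49.994 mm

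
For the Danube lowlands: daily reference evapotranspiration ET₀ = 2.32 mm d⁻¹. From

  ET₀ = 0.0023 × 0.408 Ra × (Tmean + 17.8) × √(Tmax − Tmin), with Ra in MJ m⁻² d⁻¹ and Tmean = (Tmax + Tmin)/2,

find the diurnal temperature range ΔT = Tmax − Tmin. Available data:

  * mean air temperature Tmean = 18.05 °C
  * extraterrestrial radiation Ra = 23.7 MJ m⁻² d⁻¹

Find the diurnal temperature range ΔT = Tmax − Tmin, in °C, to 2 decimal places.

8.47 °C

√ΔT = ET₀ / [0.0023 × 0.408 × Ra × (Tmean+17.8)] = 2.32 / (0.0023 × 9.6696 × 35.85) = 2.9098
ΔT = 2.9098² = 8.467 °C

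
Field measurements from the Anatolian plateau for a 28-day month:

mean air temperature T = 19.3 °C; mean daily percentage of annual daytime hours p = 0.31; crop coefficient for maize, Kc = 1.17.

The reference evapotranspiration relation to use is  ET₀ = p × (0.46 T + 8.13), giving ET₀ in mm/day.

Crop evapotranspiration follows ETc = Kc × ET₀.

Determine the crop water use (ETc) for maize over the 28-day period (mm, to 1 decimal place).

ET₀ = 0.31 × (0.46 × 19.3 + 8.13) = 0.31 × 17.008 = 5.2725 mm/d
ETc = Kc × ET₀ = 1.17 × 5.2725 = 6.1688 mm/d
Over 28 days: 6.1688 × 28 = 172.726 mm

172.7 mm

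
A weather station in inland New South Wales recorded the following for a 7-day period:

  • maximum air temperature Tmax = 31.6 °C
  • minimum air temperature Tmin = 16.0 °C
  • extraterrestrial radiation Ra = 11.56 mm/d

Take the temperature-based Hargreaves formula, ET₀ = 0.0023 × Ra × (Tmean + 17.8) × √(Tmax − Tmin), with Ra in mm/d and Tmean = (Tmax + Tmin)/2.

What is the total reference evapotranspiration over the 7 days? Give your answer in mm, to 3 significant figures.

Tmean = (31.6 + 16.0)/2 = 23.80 °C
ET₀ = 0.0023 × 11.56 × (23.80 + 17.8) × √15.6 = 0.0023 × 11.56 × 41.60 × 3.9497 = 4.3686 mm/d
Over 7 days: 4.3686 × 7 = 30.580 mm

30.6 mm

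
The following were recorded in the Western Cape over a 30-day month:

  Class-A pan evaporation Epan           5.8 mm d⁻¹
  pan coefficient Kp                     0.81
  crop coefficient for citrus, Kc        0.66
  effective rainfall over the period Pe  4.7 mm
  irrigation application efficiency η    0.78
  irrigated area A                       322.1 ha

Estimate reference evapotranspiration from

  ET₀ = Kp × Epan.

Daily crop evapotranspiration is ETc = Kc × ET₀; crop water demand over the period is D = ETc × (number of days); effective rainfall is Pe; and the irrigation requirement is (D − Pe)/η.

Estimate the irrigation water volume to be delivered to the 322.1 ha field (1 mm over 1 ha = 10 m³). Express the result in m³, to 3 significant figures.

365000 m³

ET₀ = 0.81 × 5.8 = 4.6980 mm/d
ETc = Kc × ET₀ = 0.66 × 4.6980 = 3.1007 mm/d
Crop demand D = ETc × 30 d = 3.1007 × 30 = 93.021 mm
D − Pe = 93.021 − 4.7 = 88.321 mm
Gross irrigation = 88.321 / 0.78 = 113.232 mm
Volume = 113.232 mm × 322.1 ha × 10 = 364720.3 m³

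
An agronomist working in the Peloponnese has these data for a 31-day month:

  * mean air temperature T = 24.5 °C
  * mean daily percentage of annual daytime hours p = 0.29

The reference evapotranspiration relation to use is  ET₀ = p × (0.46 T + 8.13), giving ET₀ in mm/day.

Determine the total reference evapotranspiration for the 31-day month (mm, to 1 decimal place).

174.4 mm

ET₀ = 0.29 × (0.46 × 24.5 + 8.13) = 0.29 × 19.400 = 5.6260 mm/d
Monthly total = 5.6260 × 31 = 174.406 mm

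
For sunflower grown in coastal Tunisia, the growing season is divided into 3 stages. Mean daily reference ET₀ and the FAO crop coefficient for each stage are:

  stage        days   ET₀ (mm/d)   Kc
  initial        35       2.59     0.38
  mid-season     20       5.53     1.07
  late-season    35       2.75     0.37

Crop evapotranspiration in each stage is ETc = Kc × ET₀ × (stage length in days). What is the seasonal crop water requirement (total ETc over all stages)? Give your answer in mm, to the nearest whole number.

188 mm

initial: 0.38 × 2.59 × 35 = 34.45 mm
mid-season: 1.07 × 5.53 × 20 = 118.34 mm
late-season: 0.37 × 2.75 × 35 = 35.61 mm
Seasonal total = 188.40 mm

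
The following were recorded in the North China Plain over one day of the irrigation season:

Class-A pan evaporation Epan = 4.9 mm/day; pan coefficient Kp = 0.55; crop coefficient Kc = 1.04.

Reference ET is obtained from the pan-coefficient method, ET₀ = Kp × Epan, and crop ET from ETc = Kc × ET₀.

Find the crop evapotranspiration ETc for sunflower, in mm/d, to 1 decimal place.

2.8 mm/d

ET₀ = 0.55 × 4.9 = 2.6950 mm/d
ETc = Kc × ET₀ = 1.04 × 2.6950 = 2.8028 mm/d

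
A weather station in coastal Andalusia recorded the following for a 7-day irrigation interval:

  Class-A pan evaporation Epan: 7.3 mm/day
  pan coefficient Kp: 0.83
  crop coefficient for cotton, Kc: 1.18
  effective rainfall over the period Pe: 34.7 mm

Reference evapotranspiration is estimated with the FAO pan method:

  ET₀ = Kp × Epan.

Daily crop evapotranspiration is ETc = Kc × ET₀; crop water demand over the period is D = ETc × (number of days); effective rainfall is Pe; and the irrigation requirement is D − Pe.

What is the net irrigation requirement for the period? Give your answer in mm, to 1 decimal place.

15.3 mm

ET₀ = 0.83 × 7.3 = 6.0590 mm/d
ETc = Kc × ET₀ = 1.18 × 6.0590 = 7.1496 mm/d
Crop demand D = ETc × 7 d = 7.1496 × 7 = 50.047 mm
D − Pe = 50.047 − 34.7 = 15.347 mm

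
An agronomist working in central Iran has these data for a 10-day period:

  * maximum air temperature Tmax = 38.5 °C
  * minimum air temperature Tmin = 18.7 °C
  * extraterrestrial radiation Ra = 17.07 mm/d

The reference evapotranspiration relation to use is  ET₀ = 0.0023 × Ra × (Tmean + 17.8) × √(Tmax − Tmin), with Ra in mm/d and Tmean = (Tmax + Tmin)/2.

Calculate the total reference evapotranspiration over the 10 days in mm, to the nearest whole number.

Tmean = (38.5 + 18.7)/2 = 28.60 °C
ET₀ = 0.0023 × 17.07 × (28.60 + 17.8) × √19.8 = 0.0023 × 17.07 × 46.40 × 4.4497 = 8.1061 mm/d
Over 10 days: 8.1061 × 10 = 81.061 mm

81 mm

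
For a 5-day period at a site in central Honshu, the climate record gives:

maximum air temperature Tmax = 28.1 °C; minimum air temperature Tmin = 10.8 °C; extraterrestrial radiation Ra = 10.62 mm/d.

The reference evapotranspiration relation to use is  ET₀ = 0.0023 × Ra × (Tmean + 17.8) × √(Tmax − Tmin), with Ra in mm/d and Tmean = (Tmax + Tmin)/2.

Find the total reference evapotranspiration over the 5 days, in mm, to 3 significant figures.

18.9 mm

Tmean = (28.1 + 10.8)/2 = 19.45 °C
ET₀ = 0.0023 × 10.62 × (19.45 + 17.8) × √17.3 = 0.0023 × 10.62 × 37.25 × 4.1593 = 3.7844 mm/d
Over 5 days: 3.7844 × 5 = 18.922 mm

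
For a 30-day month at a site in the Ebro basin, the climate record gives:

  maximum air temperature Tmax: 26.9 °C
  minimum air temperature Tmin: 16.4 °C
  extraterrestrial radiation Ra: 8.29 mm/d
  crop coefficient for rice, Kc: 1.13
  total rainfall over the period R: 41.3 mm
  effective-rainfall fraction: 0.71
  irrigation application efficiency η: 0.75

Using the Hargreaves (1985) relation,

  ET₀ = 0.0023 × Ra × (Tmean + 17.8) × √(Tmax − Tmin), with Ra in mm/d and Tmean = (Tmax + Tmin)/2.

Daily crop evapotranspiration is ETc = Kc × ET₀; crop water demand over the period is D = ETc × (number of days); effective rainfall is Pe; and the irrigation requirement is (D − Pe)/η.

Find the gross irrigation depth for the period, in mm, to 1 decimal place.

71.1 mm

Tmean = (26.9 + 16.4)/2 = 21.65 °C
ET₀ = 0.0023 × 8.29 × (21.65 + 17.8) × √10.5 = 0.0023 × 8.29 × 39.45 × 3.2404 = 2.4374 mm/d
ETc = Kc × ET₀ = 1.13 × 2.4374 = 2.7543 mm/d
Crop demand D = ETc × 30 d = 2.7543 × 30 = 82.629 mm
Pe = 0.71 × 41.3 = 29.323 mm
D − Pe = 82.629 − 29.323 = 53.306 mm
Gross irrigation = 53.306 / 0.75 = 71.075 mm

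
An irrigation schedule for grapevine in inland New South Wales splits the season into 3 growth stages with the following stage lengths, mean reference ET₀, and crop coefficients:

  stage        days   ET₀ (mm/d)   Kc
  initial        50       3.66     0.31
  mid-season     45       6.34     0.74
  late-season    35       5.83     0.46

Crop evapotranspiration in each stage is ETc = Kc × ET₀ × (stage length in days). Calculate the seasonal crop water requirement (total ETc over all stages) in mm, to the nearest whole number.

initial: 0.31 × 3.66 × 50 = 56.73 mm
mid-season: 0.74 × 6.34 × 45 = 211.12 mm
late-season: 0.46 × 5.83 × 35 = 93.86 mm
Seasonal total = 361.71 mm

362 mm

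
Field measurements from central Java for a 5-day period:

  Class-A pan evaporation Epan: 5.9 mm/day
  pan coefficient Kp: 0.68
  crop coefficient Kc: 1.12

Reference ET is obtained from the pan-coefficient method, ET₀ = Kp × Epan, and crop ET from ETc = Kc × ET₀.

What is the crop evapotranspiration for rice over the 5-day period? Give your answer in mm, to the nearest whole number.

22 mm

ET₀ = 0.68 × 5.9 = 4.0120 mm/d
ETc = Kc × ET₀ = 1.12 × 4.0120 = 4.4934 mm/d
Over 5 days: 4.4934 × 5 = 22.467 mm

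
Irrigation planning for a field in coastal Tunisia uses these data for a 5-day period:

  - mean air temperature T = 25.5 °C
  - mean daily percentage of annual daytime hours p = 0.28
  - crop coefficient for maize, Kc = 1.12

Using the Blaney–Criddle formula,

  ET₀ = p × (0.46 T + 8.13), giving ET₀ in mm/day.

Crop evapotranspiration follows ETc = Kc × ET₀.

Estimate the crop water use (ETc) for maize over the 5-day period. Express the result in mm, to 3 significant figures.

ET₀ = 0.28 × (0.46 × 25.5 + 8.13) = 0.28 × 19.860 = 5.5608 mm/d
ETc = Kc × ET₀ = 1.12 × 5.5608 = 6.2281 mm/d
Over 5 days: 6.2281 × 5 = 31.141 mm

31.1 mm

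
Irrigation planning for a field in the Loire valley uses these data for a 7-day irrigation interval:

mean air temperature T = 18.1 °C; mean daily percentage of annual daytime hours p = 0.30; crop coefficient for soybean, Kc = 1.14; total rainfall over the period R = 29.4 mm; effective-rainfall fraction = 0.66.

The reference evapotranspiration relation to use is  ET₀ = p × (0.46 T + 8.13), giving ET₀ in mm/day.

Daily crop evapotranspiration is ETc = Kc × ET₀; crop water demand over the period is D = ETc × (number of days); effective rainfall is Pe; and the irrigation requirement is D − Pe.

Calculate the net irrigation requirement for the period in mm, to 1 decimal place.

20.0 mm

ET₀ = 0.30 × (0.46 × 18.1 + 8.13) = 0.30 × 16.456 = 4.9368 mm/d
ETc = Kc × ET₀ = 1.14 × 4.9368 = 5.6280 mm/d
Crop demand D = ETc × 7 d = 5.6280 × 7 = 39.396 mm
Pe = 0.66 × 29.4 = 19.404 mm
D − Pe = 39.396 − 19.404 = 19.992 mm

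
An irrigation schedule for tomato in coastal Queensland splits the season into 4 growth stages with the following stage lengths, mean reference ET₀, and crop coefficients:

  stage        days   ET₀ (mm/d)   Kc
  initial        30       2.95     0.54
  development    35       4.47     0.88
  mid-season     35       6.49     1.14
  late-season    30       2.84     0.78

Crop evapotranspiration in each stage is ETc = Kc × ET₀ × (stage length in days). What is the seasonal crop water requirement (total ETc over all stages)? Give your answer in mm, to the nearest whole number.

initial: 0.54 × 2.95 × 30 = 47.79 mm
development: 0.88 × 4.47 × 35 = 137.68 mm
mid-season: 1.14 × 6.49 × 35 = 258.95 mm
late-season: 0.78 × 2.84 × 30 = 66.46 mm
Seasonal total = 510.88 mm

511 mm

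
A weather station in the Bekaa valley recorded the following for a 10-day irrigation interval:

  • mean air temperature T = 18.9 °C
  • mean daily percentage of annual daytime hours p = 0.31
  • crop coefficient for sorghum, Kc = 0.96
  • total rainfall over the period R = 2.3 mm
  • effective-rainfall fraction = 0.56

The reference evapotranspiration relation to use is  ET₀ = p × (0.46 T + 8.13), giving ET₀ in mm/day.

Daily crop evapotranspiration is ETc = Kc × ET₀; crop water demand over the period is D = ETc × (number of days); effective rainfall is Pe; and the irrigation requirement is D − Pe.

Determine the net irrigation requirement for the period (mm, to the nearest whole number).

ET₀ = 0.31 × (0.46 × 18.9 + 8.13) = 0.31 × 16.824 = 5.2154 mm/d
ETc = Kc × ET₀ = 0.96 × 5.2154 = 5.0068 mm/d
Crop demand D = ETc × 10 d = 5.0068 × 10 = 50.068 mm
Pe = 0.56 × 2.3 = 1.288 mm
D − Pe = 50.068 − 1.288 = 48.780 mm

49 mm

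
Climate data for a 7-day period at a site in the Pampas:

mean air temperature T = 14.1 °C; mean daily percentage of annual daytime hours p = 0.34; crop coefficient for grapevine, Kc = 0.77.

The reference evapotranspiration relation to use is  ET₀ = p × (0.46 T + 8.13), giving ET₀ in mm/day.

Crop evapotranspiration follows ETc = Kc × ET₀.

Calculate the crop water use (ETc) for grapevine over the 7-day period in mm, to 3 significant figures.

26.8 mm

ET₀ = 0.34 × (0.46 × 14.1 + 8.13) = 0.34 × 14.616 = 4.9694 mm/d
ETc = Kc × ET₀ = 0.77 × 4.9694 = 3.8264 mm/d
Over 7 days: 3.8264 × 7 = 26.785 mm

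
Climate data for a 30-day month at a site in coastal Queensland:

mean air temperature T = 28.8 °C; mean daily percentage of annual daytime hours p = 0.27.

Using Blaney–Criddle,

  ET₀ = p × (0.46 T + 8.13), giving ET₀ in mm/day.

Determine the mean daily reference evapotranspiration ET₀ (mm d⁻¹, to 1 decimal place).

5.8 mm d⁻¹

ET₀ = 0.27 × (0.46 × 28.8 + 8.13) = 0.27 × 21.378 = 5.7721 mm/d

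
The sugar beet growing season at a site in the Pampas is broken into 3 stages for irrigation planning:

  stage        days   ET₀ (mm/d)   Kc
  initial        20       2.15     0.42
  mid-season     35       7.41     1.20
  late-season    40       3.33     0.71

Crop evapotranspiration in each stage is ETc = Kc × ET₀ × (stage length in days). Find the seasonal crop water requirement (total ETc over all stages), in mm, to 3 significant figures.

424 mm

initial: 0.42 × 2.15 × 20 = 18.06 mm
mid-season: 1.20 × 7.41 × 35 = 311.22 mm
late-season: 0.71 × 3.33 × 40 = 94.57 mm
Seasonal total = 423.85 mm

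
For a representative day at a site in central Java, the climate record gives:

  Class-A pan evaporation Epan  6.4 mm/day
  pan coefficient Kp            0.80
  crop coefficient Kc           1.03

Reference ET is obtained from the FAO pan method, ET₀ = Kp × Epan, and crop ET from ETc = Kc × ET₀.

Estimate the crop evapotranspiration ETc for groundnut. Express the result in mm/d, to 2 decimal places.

ET₀ = 0.80 × 6.4 = 5.1200 mm/d
ETc = Kc × ET₀ = 1.03 × 5.1200 = 5.2736 mm/d

5.27 mm/d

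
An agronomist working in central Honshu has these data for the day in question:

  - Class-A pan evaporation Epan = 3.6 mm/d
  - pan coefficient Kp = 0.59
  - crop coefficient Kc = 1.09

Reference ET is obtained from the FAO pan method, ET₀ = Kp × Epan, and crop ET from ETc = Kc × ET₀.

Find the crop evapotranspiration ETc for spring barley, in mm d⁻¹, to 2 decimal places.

2.32 mm d⁻¹

ET₀ = 0.59 × 3.6 = 2.1240 mm/d
ETc = Kc × ET₀ = 1.09 × 2.1240 = 2.3152 mm/d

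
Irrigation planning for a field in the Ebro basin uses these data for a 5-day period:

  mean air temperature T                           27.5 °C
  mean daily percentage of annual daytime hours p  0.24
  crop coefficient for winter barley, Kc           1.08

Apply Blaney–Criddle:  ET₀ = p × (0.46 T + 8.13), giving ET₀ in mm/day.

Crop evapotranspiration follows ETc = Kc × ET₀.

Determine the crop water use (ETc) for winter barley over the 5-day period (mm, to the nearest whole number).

ET₀ = 0.24 × (0.46 × 27.5 + 8.13) = 0.24 × 20.780 = 4.9872 mm/d
ETc = Kc × ET₀ = 1.08 × 4.9872 = 5.3862 mm/d
Over 5 days: 5.3862 × 5 = 26.931 mm

27 mm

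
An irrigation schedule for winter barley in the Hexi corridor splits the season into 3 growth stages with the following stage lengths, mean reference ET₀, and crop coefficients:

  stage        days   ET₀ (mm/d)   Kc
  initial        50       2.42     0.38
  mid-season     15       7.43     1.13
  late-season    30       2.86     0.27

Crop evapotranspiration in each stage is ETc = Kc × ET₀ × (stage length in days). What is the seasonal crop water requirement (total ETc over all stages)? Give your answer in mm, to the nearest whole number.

initial: 0.38 × 2.42 × 50 = 45.98 mm
mid-season: 1.13 × 7.43 × 15 = 125.94 mm
late-season: 0.27 × 2.86 × 30 = 23.17 mm
Seasonal total = 195.09 mm

195 mm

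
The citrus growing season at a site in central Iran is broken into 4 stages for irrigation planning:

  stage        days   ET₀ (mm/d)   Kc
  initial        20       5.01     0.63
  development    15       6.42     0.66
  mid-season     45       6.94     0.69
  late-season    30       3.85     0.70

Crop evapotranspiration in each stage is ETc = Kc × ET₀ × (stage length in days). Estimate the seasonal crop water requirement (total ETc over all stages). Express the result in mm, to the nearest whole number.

initial: 0.63 × 5.01 × 20 = 63.13 mm
development: 0.66 × 6.42 × 15 = 63.56 mm
mid-season: 0.69 × 6.94 × 45 = 215.49 mm
late-season: 0.70 × 3.85 × 30 = 80.85 mm
Seasonal total = 423.03 mm

423 mm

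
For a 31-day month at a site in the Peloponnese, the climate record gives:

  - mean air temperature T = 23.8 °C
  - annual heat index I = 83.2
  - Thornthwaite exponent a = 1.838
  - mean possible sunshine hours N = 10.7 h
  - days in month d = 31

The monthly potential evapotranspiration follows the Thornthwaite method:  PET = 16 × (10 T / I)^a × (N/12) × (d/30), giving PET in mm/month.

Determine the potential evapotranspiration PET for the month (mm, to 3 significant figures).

102 mm

10T/I = 10 × 23.8 / 83.2 = 2.8606
(10T/I)^a = 2.8606^1.838 = 6.9019
Uncorrected PET = 16 × 6.9019 = 110.430 mm
Correction = (N/12)(d/30) = (10.7/12)(31/30) = 0.9214
PET = 110.430 × 0.9214 = 101.750 mm/month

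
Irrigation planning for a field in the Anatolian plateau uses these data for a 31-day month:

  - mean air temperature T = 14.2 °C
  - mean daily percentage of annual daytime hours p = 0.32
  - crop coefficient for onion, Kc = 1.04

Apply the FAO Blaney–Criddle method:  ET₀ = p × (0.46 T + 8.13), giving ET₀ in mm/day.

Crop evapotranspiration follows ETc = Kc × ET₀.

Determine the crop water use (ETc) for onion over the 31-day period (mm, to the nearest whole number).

ET₀ = 0.32 × (0.46 × 14.2 + 8.13) = 0.32 × 14.662 = 4.6918 mm/d
ETc = Kc × ET₀ = 1.04 × 4.6918 = 4.8795 mm/d
Over 31 days: 4.8795 × 31 = 151.265 mm

151 mm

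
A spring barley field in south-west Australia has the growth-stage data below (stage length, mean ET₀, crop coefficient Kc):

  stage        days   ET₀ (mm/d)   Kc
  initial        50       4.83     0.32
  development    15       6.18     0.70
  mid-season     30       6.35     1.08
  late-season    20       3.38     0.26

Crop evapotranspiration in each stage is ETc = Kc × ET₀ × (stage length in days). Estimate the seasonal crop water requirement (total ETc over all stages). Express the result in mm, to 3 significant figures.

initial: 0.32 × 4.83 × 50 = 77.28 mm
development: 0.70 × 6.18 × 15 = 64.89 mm
mid-season: 1.08 × 6.35 × 30 = 205.74 mm
late-season: 0.26 × 3.38 × 20 = 17.58 mm
Seasonal total = 365.49 mm

365 mm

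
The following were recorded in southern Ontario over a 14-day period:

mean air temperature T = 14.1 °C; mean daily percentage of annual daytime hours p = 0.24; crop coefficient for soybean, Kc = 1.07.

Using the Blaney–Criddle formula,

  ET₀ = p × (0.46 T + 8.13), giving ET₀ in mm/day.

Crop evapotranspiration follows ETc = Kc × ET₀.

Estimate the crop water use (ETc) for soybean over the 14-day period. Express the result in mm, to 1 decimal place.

ET₀ = 0.24 × (0.46 × 14.1 + 8.13) = 0.24 × 14.616 = 3.5078 mm/d
ETc = Kc × ET₀ = 1.07 × 3.5078 = 3.7533 mm/d
Over 14 days: 3.7533 × 14 = 52.546 mm

52.5 mm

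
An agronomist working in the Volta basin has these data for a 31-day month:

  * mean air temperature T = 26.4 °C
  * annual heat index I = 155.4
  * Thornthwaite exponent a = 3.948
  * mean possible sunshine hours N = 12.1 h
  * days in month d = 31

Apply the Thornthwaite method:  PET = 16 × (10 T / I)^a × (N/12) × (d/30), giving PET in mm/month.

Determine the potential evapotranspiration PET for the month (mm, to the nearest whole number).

10T/I = 10 × 26.4 / 155.4 = 1.6988
(10T/I)^a = 1.6988^3.948 = 8.1022
Uncorrected PET = 16 × 8.1022 = 129.635 mm
Correction = (N/12)(d/30) = (12.1/12)(31/30) = 1.0419
PET = 129.635 × 1.0419 = 135.067 mm/month

135 mm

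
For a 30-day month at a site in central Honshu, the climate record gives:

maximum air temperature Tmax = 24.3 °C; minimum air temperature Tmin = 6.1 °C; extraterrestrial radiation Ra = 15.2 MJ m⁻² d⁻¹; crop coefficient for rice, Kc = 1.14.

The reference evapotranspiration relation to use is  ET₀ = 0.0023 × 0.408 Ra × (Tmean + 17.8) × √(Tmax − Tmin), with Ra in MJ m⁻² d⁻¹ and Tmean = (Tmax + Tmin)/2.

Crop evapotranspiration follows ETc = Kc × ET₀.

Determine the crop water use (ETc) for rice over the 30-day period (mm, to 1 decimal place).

Tmean = (24.3 + 6.1)/2 = 15.20 °C
0.408 Ra = 0.408 × 15.2 = 6.2016 mm/d equivalent
ET₀ = 0.0023 × 6.2016 × (15.20 + 17.8) × √18.2 = 0.0023 × 6.2016 × 33.00 × 4.2661 = 2.0081 mm/d
ETc = Kc × ET₀ = 1.14 × 2.0081 = 2.2892 mm/d
Over 30 days: 2.2892 × 30 = 68.676 mm

68.7 mm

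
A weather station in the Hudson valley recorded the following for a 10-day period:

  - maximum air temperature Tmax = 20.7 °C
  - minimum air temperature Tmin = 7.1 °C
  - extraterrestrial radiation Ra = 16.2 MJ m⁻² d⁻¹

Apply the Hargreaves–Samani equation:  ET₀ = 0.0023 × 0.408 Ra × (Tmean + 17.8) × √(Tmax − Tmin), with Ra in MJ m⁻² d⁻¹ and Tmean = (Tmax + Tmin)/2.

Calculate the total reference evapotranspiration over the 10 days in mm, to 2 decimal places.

17.77 mm

Tmean = (20.7 + 7.1)/2 = 13.90 °C
0.408 Ra = 0.408 × 16.2 = 6.6096 mm/d equivalent
ET₀ = 0.0023 × 6.6096 × (13.90 + 17.8) × √13.6 = 0.0023 × 6.6096 × 31.70 × 3.6878 = 1.7772 mm/d
Over 10 days: 1.7772 × 10 = 17.772 mm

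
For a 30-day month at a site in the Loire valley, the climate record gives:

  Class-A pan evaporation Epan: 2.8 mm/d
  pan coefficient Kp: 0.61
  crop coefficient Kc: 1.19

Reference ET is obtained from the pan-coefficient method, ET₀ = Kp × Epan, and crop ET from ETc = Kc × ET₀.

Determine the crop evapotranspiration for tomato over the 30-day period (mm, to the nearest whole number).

ET₀ = 0.61 × 2.8 = 1.7080 mm/d
ETc = Kc × ET₀ = 1.19 × 1.7080 = 2.0325 mm/d
Over 30 days: 2.0325 × 30 = 60.975 mm

61 mm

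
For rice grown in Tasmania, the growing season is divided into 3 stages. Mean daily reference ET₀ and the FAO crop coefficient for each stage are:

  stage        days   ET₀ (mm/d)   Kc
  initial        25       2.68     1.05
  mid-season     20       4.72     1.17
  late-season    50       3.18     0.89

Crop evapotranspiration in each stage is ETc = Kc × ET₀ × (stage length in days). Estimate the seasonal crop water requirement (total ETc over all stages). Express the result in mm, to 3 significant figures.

322 mm

initial: 1.05 × 2.68 × 25 = 70.35 mm
mid-season: 1.17 × 4.72 × 20 = 110.45 mm
late-season: 0.89 × 3.18 × 50 = 141.51 mm
Seasonal total = 322.31 mm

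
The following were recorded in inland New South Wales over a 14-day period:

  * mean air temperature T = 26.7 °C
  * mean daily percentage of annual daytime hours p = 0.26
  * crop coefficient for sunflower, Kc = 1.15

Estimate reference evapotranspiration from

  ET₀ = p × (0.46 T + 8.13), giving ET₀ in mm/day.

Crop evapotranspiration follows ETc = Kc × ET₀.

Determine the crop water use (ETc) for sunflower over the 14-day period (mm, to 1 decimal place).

85.4 mm

ET₀ = 0.26 × (0.46 × 26.7 + 8.13) = 0.26 × 20.412 = 5.3071 mm/d
ETc = Kc × ET₀ = 1.15 × 5.3071 = 6.1032 mm/d
Over 14 days: 6.1032 × 14 = 85.445 mm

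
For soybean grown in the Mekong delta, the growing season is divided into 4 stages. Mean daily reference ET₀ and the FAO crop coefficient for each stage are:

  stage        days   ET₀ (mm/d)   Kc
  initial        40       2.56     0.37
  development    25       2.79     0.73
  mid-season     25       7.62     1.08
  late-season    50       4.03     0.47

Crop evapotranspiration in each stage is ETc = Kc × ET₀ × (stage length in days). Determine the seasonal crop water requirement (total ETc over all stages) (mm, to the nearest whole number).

389 mm

initial: 0.37 × 2.56 × 40 = 37.89 mm
development: 0.73 × 2.79 × 25 = 50.92 mm
mid-season: 1.08 × 7.62 × 25 = 205.74 mm
late-season: 0.47 × 4.03 × 50 = 94.71 mm
Seasonal total = 389.26 mm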